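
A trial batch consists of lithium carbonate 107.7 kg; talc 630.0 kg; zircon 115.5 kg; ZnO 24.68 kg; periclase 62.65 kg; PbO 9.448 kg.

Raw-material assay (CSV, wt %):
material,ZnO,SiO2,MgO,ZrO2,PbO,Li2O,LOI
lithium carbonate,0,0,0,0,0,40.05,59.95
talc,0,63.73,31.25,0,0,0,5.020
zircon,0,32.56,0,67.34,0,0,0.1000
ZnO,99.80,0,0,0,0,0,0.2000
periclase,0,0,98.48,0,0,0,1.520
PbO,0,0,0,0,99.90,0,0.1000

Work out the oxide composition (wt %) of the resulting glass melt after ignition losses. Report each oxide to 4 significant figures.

Glass mass = 852.7 kg (batch 950.0 − LOI 97.32).
Composition: ZnO 2.889%, SiO2 51.50%, MgO 30.33%, ZrO2 9.122%, PbO 1.107%, Li2O 5.059%

The intermediate values are printed (rounded to 4 significant figures) between the steps. All internal work keeps full float precision from first step to last. Each reported number is rounded a single time; all derived quantities, which include glass mass, the yield, the totals, six oxide percentages, LOI, are re-derived at full float precision, exactly as printed in either problem or answer, from the weighed amounts for 852.7 kg of glass.
Oxide-by-oxide delivered mass:
  ZnO: 24.68·0.9980 = 24.63 kg
  SiO2: 630.0·0.6373 + 115.5·0.3256 = 439.1 kg
  MgO: 630.0·0.3125 + 62.65·0.9848 = 258.6 kg
  ZrO2: 115.5·0.6734 = 77.78 kg
  PbO: 9.448·0.9990 = 9.439 kg
  Li2O: 107.7·0.4005 = 43.13 kg
LOI: 107.7·0.5995 + 630.0·0.05020 + 115.5·0.001000 + 24.68·0.002000 + 62.65·0.01520 + 9.448·0.001000 = 97.32 kg
batch − LOI leaves glass = 950.0 − 97.32 = 852.7 kg (consistent with Σ oxide mass)
each wt % is 100 × oxide ÷ glass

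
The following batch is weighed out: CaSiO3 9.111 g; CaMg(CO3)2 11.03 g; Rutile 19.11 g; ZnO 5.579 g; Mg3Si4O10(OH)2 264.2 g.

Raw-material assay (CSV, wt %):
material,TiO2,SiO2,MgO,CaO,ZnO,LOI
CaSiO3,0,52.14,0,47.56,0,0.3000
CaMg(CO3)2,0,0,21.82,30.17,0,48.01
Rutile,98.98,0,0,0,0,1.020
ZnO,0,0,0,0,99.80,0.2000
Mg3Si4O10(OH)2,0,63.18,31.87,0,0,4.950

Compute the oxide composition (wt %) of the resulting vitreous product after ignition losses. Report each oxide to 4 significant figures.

Rounding to 4 significant figures extends to every mid-chain value as shown; all internal work holds full float precision from first step to last. A single rounding produces every reported number; all derived quantities are re-derived from the weighed amounts at 290.4 g of glass at exact precision (totals, glass mass, the five compositions, LOI, the yield), exactly as printed in the question or the answer.
What the batch supplies per oxide:
  TiO2: 19.11·0.9898 = 18.92 g
  SiO2: 9.111·0.5214 + 264.2·0.6318 = 171.7 g
  MgO: 11.03·0.2182 + 264.2·0.3187 = 86.61 g
  CaO: 9.111·0.4756 + 11.03·0.3017 = 7.661 g
  ZnO: 5.579·0.9980 = 5.568 g
LOI: 9.111·0.003000 + 11.03·0.4801 + 19.11·0.01020 + 5.579·0.002000 + 264.2·0.04950 = 18.61 g
Glass mass = batch − LOI = 309.0 − 18.61 = 290.4 g (= Σ oxide masses)
each oxide over glass, ×100, is wt %

Glass mass = 290.4 g (batch 309.0 − LOI 18.61).
Composition: TiO2 6.513%, SiO2 59.11%, MgO 29.82%, CaO 2.638%, ZnO 1.917%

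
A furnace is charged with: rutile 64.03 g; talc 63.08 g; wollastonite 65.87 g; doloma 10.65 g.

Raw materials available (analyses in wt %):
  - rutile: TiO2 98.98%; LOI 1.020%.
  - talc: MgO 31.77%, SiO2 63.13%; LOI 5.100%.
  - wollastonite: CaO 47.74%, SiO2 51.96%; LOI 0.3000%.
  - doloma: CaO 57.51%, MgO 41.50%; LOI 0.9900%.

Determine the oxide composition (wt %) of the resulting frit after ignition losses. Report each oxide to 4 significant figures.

Values along the way are shown, rounded to 4 significant digits, between the steps. Every computation holds exact precision throughout — each reported number receives exactly one rounding — all derived quantities, including the yield, ignition loss, net glass mass, the totals, four oxide percentages, are re-derived from the weighed amounts per 199.5 g of glass at full float precision, as set out in the problem or answer text.
Per-oxide mass from batch:
  CaO: 65.87·0.4774 + 10.65·0.5751 = 37.57 g
  TiO2: 64.03·0.9898 = 63.38 g
  MgO: 63.08·0.3177 + 10.65·0.4150 = 24.46 g
  SiO2: 63.08·0.6313 + 65.87·0.5196 = 74.05 g
LOI: 64.03·0.01020 + 63.08·0.05100 + 65.87·0.003000 + 10.65·0.009900 = 4.173 g
The glass mass, total less LOI, = 203.6 − 4.173 = 199.5 g (the oxide masses sum to this)
oxide / glass × 100 gives the wt %

Glass mass = 199.5 g (batch 203.6 − LOI 4.173).
Composition: CaO 18.84%, TiO2 31.77%, MgO 12.26%, SiO2 37.13%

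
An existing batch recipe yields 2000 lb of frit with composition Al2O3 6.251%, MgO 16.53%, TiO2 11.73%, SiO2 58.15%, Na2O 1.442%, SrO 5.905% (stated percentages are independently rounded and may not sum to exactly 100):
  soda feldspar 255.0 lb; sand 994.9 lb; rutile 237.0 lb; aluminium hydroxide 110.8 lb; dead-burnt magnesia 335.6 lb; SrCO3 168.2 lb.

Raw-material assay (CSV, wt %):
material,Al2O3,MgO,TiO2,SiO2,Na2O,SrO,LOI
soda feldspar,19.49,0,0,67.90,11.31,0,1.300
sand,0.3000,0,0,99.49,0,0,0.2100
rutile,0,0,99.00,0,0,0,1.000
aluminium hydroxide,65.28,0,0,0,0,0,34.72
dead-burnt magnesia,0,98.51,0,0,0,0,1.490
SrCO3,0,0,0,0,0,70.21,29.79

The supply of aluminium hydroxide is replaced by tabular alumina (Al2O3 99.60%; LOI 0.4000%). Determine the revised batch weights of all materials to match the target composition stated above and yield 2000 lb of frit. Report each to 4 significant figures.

Revised batch per 2000 lb frit:
  soda feldspar: 255.0 lb
  sand: 994.9 lb
  rutile: 237.0 lb
  tabular alumina: 72.63 lb
  dead-burnt magnesia: 335.6 lb
  SrCO3: 168.2 lb
Total batch = 2063 lb; LOI loss = 63.17 lb

Every computation holds full float precision at each step. The intermediate values are printed rounded to 4 significant figures — exactly one rounding goes into every reported number — derived quantities are re-derived using the weight values at 2000 lb of glass in exact precision (ignition loss, yield, the six compositions, glass mass, totals), exactly as shown in problem or answer.
Target masses of each oxide per 2000 lb frit:
  Al2O3: 6.251% × 2000 = 125.0 lb
  MgO: 16.53% × 2000 = 330.6 lb
  TiO2: 11.73% × 2000 = 234.6 lb
  SiO2: 58.15% × 2000 = 1163 lb
  Na2O: 1.442% × 2000 = 28.84 lb
  SrO: 5.905% × 2000 = 118.1 lb
A balance pass over the oxides, from the weights as reported, against the basis in use (summed amounts equal target values exact up to rounding of places):
  Al2O3: 255.0·0.1949 + 994.9·0.003000 + 72.63·0.9960 = 125.0 lb (target 125.0 lb)
  MgO: 335.6·0.9851 = 330.6 lb (target 330.6 lb)
  TiO2: 237.0·0.9900 = 234.6 lb (target 234.6 lb)
  SiO2: 255.0·0.6790 + 994.9·0.9949 = 1163 lb (target 1163 lb)
  Na2O: 255.0·0.1131 = 28.84 lb (target 28.84 lb)
  SrO: 168.2·0.7021 = 118.1 lb (target 118.1 lb)
Mass balance on the glass: total charge less LOI = 2000 lb (targets for the oxides total 2000 lb; against the stated basis, 2000 lb — a pure rounding effect).
Total batch = Σ batch = 2063 lb; LOI loss = Σ batch·LOI = 63.17 lb; yield = glass ÷ total batch = 96.94%.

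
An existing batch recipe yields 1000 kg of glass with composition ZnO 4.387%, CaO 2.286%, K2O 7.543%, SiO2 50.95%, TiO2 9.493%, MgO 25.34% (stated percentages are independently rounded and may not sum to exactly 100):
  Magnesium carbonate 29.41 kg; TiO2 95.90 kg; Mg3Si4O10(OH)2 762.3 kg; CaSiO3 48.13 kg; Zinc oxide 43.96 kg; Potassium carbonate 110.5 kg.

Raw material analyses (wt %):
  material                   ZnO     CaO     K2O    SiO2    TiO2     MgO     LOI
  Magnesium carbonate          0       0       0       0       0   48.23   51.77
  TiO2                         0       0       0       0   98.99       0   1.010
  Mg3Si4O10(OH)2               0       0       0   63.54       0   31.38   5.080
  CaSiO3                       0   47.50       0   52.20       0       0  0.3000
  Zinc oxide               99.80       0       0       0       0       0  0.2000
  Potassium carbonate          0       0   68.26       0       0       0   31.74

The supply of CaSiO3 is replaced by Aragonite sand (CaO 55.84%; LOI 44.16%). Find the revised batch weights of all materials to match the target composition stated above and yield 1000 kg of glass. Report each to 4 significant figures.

Revised batch per 1000 kg glass:
  Magnesium carbonate: 3.685 kg
  TiO2: 95.90 kg
  Mg3Si4O10(OH)2: 801.9 kg
  Aragonite sand: 40.94 kg
  Zinc oxide: 43.96 kg
  Potassium carbonate: 110.5 kg
Total batch = 1097 kg; LOI loss = 96.85 kg

All internal work carries exact precision from start to finish. The intermediate values appear, with 4-significant-figure rounding, within the worked lines; each reported result is rounded exactly once; the derived quantities (the yield, net glass mass, ignition loss, totals, six oxide percentages) are re-derived from the batch weights on 1000 kg of glass in exact precision, as given in either problem or answer.
Target masses of each oxide per 1000 kg glass:
  ZnO: 4.387% × 1000 = 43.87 kg
  CaO: 2.286% × 1000 = 22.86 kg
  K2O: 7.543% × 1000 = 75.43 kg
  SiO2: 50.95% × 1000 = 509.5 kg
  TiO2: 9.493% × 1000 = 94.93 kg
  MgO: 25.34% × 1000 = 253.4 kg
Checking each oxide sum working from each reported weight, under the basis named above (target by target, the sums agree within answer rounding):
  ZnO: 43.96·0.9980 = 43.87 kg (target 43.87 kg)
  CaO: 40.94·0.5584 = 22.86 kg (target 22.86 kg)
  K2O: 110.5·0.6826 = 75.43 kg (target 75.43 kg)
  SiO2: 801.9·0.6354 = 509.5 kg (target 509.5 kg)
  TiO2: 95.90·0.9899 = 94.93 kg (target 94.93 kg)
  MgO: 3.685·0.4823 + 801.9·0.3138 = 253.4 kg (target 253.4 kg)
Glass-mass bookkeeping: batch total minus LOI = 1000 kg (the Σ of target masses is 1000 kg; the stated basis being 1000 kg — any gap is answer rounding).
Batch total: Σ batch = 1097 kg; the LOI term Σ batch·LOI equals 96.85 kg; as yield: glass ÷ batch → 91.17%.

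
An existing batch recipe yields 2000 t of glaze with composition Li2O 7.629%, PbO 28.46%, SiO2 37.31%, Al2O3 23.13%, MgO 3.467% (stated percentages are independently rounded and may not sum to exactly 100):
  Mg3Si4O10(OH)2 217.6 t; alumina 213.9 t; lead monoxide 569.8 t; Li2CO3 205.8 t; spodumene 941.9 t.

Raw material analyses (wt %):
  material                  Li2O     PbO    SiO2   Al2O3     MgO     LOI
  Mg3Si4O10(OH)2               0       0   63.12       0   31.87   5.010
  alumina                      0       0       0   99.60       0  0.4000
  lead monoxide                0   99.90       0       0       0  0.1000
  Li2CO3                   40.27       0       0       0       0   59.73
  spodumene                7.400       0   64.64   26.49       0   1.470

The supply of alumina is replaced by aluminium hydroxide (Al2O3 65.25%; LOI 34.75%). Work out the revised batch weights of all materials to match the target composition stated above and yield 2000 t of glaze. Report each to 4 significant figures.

All internal work runs at full precision all the way through. Mid-chain values are shown rounded to 4 significant digits in the working. Each reported figure undergoes a single rounding; all derived quantities, which include the five compositions, yield, ignition loss, net glass mass, totals, are recomputed at full float precision, exactly as shown in the question or the answer, from the weighed amounts per 2000 t of glass.
Target oxide masses per 2000 t glaze:
  Li2O: 7.629% × 2000 = 152.6 t
  PbO: 28.46% × 2000 = 569.2 t
  SiO2: 37.31% × 2000 = 746.2 t
  Al2O3: 23.13% × 2000 = 462.6 t
  MgO: 3.467% × 2000 = 69.34 t
Per-oxide balance check from the weights as reported, on the stated basis (oxide sums agree with the targets net of answer rounding effects):
  Li2O: 205.8·0.4027 + 941.9·0.07400 = 152.6 t (target 152.6 t)
  PbO: 569.8·0.9990 = 569.2 t (target 569.2 t)
  SiO2: 217.6·0.6312 + 941.9·0.6464 = 746.2 t (target 746.2 t)
  Al2O3: 326.6·0.6525 + 941.9·0.2649 = 462.6 t (target 462.6 t)
  MgO: 217.6·0.3187 = 69.35 t (target 69.34 t)
Glass-mass sanity pass: whole batch net of LOI = 2000 t (the targets, summed, come to 2000 t; versus the stated basis of 2000 t — rounding explains the deltas).
Total batch = Σ batch = 2262 t; loss to ignition Σ batch·LOI = 261.7 t; the yield ratio, glass ÷ batch: 88.43%.

Revised batch per 2000 t glaze:
  Mg3Si4O10(OH)2: 217.6 t
  aluminium hydroxide: 326.6 t
  lead monoxide: 569.8 t
  Li2CO3: 205.8 t
  spodumene: 941.9 t
Total batch = 2262 t; LOI loss = 261.7 t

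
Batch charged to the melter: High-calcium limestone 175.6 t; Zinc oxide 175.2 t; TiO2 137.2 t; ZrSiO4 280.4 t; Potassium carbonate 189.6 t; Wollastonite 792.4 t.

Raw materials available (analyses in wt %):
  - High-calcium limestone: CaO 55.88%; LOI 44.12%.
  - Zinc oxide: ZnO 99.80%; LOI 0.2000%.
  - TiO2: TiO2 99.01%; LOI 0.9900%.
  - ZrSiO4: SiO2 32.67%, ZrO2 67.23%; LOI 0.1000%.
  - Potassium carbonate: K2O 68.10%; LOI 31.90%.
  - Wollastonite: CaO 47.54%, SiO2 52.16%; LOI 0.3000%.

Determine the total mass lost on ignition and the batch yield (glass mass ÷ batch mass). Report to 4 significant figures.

Full precision is held from start to finish; mid-chain values are printed rounded to four significant figures. Exactly one rounding is applied to each reported result. The derived quantities are re-derived at full precision (six oxide percentages, yield, ignition loss, totals, net glass mass) using the weight values per 1608 t of glass precisely as stated by the problem or the answer.
Ignition loss by material:
  High-calcium limestone: 175.6 × 0.4412 = 77.47 t
  Zinc oxide: 175.2 × 0.002000 = 0.3504 t
  TiO2: 137.2 × 0.009900 = 1.358 t
  ZrSiO4: 280.4 × 0.001000 = 0.2804 t
  Potassium carbonate: 189.6 × 0.3190 = 60.48 t
  Wollastonite: 792.4 × 0.003000 = 2.377 t
Total LOI = 142.3 t
Glass = batch − LOI = 1750 − 142.3 = 1608 t

LOI loss = 142.3 t; glass = 1608 t; yield = 91.87%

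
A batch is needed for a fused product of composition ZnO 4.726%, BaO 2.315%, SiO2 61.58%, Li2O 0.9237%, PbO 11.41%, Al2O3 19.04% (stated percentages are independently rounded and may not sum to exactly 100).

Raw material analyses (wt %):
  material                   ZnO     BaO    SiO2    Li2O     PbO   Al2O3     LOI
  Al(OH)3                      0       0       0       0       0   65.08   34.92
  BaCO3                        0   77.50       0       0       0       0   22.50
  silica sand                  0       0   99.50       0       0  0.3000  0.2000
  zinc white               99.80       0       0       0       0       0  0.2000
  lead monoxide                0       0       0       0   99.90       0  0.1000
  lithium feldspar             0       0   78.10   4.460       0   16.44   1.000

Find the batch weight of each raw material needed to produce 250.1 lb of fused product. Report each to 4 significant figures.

All internal work carries full precision through every step; rounding to four significant figures extends to each working value as displayed; exactly one rounding lands on each reported number; the derived quantities (ignition loss, totals, six oxide percentages, yield, net glass mass) are rebuilt in full precision starting from the weights per 250.1 lb of glass as given in the problem or answer text.
Per-oxide target masses for 250.1 lb fused product:
  ZnO: 4.726% × 250.1 = 11.82 lb
  BaO: 2.315% × 250.1 = 5.790 lb
  SiO2: 61.58% × 250.1 = 154.0 lb
  Li2O: 0.9237% × 250.1 = 2.310 lb
  PbO: 11.41% × 250.1 = 28.54 lb
  Al2O3: 19.04% × 250.1 = 47.62 lb
Mass-balance tally per oxide using the reported weights, at the basis given (target by target, the sums agree up to rounding of the answer):
  ZnO: 11.84·0.9980 = 11.82 lb (target 11.82 lb)
  BaO: 7.471·0.7750 = 5.790 lb (target 5.790 lb)
  SiO2: 114.1·0.9950 + 51.80·0.7810 = 154.0 lb (target 154.0 lb)
  Li2O: 51.80·0.04460 = 2.310 lb (target 2.310 lb)
  PbO: 28.56·0.9990 = 28.53 lb (target 28.54 lb)
  Al2O3: 59.56·0.6508 + 114.1·0.003000 + 51.80·0.1644 = 47.62 lb (target 47.62 lb)
Auditing the glass mass value: whole batch net of LOI = 250.1 lb (the targets, summed, come to 250.1 lb; versus the stated basis of 250.1 lb — gaps are rounding artifacts).
Whole-batch sum: Σ batch = 273.3 lb; LOI loss = Σ batch·LOI = 23.28 lb; the yield ratio, glass ÷ batch: 91.48%.

Batch per 250.1 lb fused product:
  Al(OH)3: 59.56 lb
  BaCO3: 7.471 lb
  silica sand: 114.1 lb
  zinc white: 11.84 lb
  lead monoxide: 28.56 lb
  lithium feldspar: 51.80 lb
Total batch = 273.3 lb; LOI loss = 23.28 lb; yield = 91.48%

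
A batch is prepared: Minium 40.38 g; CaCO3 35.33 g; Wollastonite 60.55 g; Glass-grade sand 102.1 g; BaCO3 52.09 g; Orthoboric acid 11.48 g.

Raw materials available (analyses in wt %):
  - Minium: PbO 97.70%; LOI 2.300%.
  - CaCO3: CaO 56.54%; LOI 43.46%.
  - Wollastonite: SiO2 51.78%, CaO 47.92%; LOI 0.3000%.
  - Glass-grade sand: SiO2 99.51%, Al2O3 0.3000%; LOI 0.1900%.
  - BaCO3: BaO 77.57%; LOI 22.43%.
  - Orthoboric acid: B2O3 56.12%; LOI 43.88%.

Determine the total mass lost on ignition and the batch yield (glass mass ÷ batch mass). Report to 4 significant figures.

LOI loss = 33.38 g; glass = 268.5 g; yield = 88.94%

The whole derivation runs at full float precision through the solve — intermediates are printed (rounded to four significant figures) between the steps — each reported number is rounded a single time. All derived quantities, including glass mass, six oxide percentages, yield, the totals, ignition loss, are re-derived using the weight values at 268.5 g of glass in full precision, as given in the question or the answer.
Loss on ignition, line by line:
  Minium: 40.38 × 0.02300 = 0.9287 g
  CaCO3: 35.33 × 0.4346 = 15.35 g
  Wollastonite: 60.55 × 0.003000 = 0.1817 g
  Glass-grade sand: 102.1 × 0.001900 = 0.1940 g
  BaCO3: 52.09 × 0.2243 = 11.68 g
  Orthoboric acid: 11.48 × 0.4388 = 5.037 g
Total LOI = 33.38 g
Glass = batch − LOI = 301.9 − 33.38 = 268.5 g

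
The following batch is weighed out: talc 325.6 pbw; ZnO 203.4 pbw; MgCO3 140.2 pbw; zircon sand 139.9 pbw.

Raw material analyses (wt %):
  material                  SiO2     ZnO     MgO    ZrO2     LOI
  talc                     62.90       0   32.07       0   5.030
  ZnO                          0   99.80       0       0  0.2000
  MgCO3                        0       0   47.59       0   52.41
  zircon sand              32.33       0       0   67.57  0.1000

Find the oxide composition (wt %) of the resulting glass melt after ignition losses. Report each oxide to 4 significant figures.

Glass mass = 718.7 pbw (batch 809.1 − LOI 90.40).
Composition: SiO2 34.79%, ZnO 28.24%, MgO 23.81%, ZrO2 13.15%

Full precision is held at every stage; intermediates are shown with 4-significant-digit rounding as written. A single rounding completes each reported figure — all derived quantities (the totals, glass mass, four oxide percentages, ignition loss, yield) are computed using the weight values on 718.7 pbw of glass at full precision as they appear in the problem or the answer.
Delivered oxide masses:
  SiO2: 325.6·0.6290 + 139.9·0.3233 = 250.0 pbw
  ZnO: 203.4·0.9980 = 203.0 pbw
  MgO: 325.6·0.3207 + 140.2·0.4759 = 171.1 pbw
  ZrO2: 139.9·0.6757 = 94.53 pbw
LOI: 325.6·0.05030 + 203.4·0.002000 + 140.2·0.5241 + 139.9·0.001000 = 90.40 pbw
Net of LOI, the glass mass = 809.1 − 90.40 = 718.7 pbw (= Σ oxide masses)
oxide / glass × 100 gives the wt %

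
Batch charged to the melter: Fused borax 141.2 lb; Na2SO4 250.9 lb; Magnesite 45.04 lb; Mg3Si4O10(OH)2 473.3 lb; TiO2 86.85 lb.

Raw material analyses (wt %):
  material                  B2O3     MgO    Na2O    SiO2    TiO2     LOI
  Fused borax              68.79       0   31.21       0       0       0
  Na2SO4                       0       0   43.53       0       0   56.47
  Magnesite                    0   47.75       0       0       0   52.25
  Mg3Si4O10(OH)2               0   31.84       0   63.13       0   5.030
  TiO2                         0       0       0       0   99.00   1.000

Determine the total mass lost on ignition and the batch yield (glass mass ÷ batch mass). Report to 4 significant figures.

LOI loss = 189.9 lb; glass = 807.4 lb; yield = 80.96%

The intermediate values are displayed (rounded to 4 significant figures) at each printed step — all internal work carries full precision from start to finish; a single rounding completes each reported figure; the derived quantities are carried from the weighed amounts per 807.4 lb of glass at full float precision (glass mass, the five compositions, yield, ignition loss, totals) as set out in question or answer.
Material-by-material LOI:
  Fused borax: 141.2 × 0 = 0 lb
  Na2SO4: 250.9 × 0.5647 = 141.7 lb
  Magnesite: 45.04 × 0.5225 = 23.53 lb
  Mg3Si4O10(OH)2: 473.3 × 0.05030 = 23.81 lb
  TiO2: 86.85 × 0.01000 = 0.8685 lb
Total LOI = 189.9 lb
Glass = batch − LOI = 997.3 − 189.9 = 807.4 lb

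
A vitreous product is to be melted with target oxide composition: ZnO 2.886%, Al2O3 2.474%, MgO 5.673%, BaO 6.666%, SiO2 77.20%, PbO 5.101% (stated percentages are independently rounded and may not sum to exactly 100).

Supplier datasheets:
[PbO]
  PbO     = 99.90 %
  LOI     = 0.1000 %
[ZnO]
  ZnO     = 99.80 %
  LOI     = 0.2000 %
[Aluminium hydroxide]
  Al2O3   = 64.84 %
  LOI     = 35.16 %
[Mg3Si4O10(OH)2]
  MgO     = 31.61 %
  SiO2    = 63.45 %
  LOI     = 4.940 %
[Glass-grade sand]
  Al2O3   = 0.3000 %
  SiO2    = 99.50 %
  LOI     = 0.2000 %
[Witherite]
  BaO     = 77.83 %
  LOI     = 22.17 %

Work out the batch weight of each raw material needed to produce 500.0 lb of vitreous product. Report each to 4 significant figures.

Mid-chain values are shown, with 4-significant-digit rounding, at each printed step. The whole derivation carries exact precision through the solve. Exactly one rounding lands on each reported number. The derived quantities, including glass mass, ignition loss, six oxide percentages, yield, the totals, are carried using the weight values at 500.0 lb of glass in full precision exactly as printed in question or answer.
Target masses of each oxide per 500.0 lb vitreous product:
  ZnO: 2.886% × 500.0 = 14.43 lb
  Al2O3: 2.474% × 500.0 = 12.37 lb
  MgO: 5.673% × 500.0 = 28.36 lb
  BaO: 6.666% × 500.0 = 33.33 lb
  SiO2: 77.20% × 500.0 = 386.0 lb
  PbO: 5.101% × 500.0 = 25.50 lb
Per-oxide balance check applying the batch weights above, against the basis in use (summed amounts equal target values within answer rounding):
  ZnO: 14.46·0.9980 = 14.43 lb (target 14.43 lb)
  Al2O3: 17.55·0.6484 + 330.7·0.003000 = 12.37 lb (target 12.37 lb)
  MgO: 89.73·0.3161 = 28.36 lb (target 28.36 lb)
  BaO: 42.82·0.7783 = 33.33 lb (target 33.33 lb)
  SiO2: 89.73·0.6345 + 330.7·0.9950 = 386.0 lb (target 386.0 lb)
  PbO: 25.53·0.9990 = 25.50 lb (target 25.50 lb)
Glass-mass closure: net batch after ignition = 500.0 lb (targets for the oxides total 500.0 lb; against the stated basis, 500.0 lb — differing by rounding only).
Summing the batch: Σ batch = 520.8 lb; loss to ignition Σ batch·LOI = 20.81 lb; yield, glass over the total, = 96.00%.

Batch per 500.0 lb vitreous product:
  PbO: 25.53 lb
  ZnO: 14.46 lb
  Aluminium hydroxide: 17.55 lb
  Mg3Si4O10(OH)2: 89.73 lb
  Glass-grade sand: 330.7 lb
  Witherite: 42.82 lb
Total batch = 520.8 lb; LOI loss = 20.81 lb; yield = 96.00%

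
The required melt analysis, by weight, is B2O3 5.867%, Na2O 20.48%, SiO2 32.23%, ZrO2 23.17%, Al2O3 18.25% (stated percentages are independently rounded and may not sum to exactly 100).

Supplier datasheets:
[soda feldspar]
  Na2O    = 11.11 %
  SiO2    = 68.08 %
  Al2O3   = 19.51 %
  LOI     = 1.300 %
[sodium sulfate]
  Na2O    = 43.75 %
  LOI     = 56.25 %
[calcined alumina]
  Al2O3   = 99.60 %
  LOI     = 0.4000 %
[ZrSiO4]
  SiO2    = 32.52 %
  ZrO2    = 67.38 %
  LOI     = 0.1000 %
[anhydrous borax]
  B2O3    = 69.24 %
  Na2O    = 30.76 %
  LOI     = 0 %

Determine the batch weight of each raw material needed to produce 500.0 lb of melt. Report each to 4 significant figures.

Every computation carries full float precision all the way through; working values are shown (rounded to four significant figures) at each printed step. Every reported number is rounded a single time — the derived quantities (the totals, glass mass, five oxide percentages, LOI, the yield) are rebuilt from the batch weights at 500.0 lb of glass in full float precision, as quoted within the problem or answer text.
The oxide mass targets at 500.0 lb melt:
  B2O3: 5.867% × 500.0 = 29.34 lb
  Na2O: 20.48% × 500.0 = 102.4 lb
  SiO2: 32.23% × 500.0 = 161.1 lb
  ZrO2: 23.17% × 500.0 = 115.8 lb
  Al2O3: 18.25% × 500.0 = 91.25 lb
Mass-balance tally per oxide from the weights as reported, against the basis in use (sums match the target masses exact up to rounding of places):
  B2O3: 42.37·0.6924 = 29.34 lb (target 29.34 lb)
  Na2O: 154.6·0.1111 + 165.0·0.4375 + 42.37·0.3076 = 102.4 lb (target 102.4 lb)
  SiO2: 154.6·0.6808 + 171.9·0.3252 = 161.2 lb (target 161.1 lb)
  ZrO2: 171.9·0.6738 = 115.8 lb (target 115.8 lb)
  Al2O3: 154.6·0.1951 + 61.34·0.9960 = 91.26 lb (target 91.25 lb)
Glass-mass sanity pass: net batch after ignition = 500.0 lb (the targets, summed, come to 500.0 lb; stated basis 500.0 lb — rounding explains the deltas).
Batch grand total — Σ batch = 595.2 lb; the LOI term Σ batch·LOI equals 95.24 lb; yield = glass ÷ total batch = 84.00%.

Batch per 500.0 lb melt:
  soda feldspar: 154.6 lb
  sodium sulfate: 165.0 lb
  calcined alumina: 61.34 lb
  ZrSiO4: 171.9 lb
  anhydrous borax: 42.37 lb
Total batch = 595.2 lb; LOI loss = 95.24 lb; yield = 84.00%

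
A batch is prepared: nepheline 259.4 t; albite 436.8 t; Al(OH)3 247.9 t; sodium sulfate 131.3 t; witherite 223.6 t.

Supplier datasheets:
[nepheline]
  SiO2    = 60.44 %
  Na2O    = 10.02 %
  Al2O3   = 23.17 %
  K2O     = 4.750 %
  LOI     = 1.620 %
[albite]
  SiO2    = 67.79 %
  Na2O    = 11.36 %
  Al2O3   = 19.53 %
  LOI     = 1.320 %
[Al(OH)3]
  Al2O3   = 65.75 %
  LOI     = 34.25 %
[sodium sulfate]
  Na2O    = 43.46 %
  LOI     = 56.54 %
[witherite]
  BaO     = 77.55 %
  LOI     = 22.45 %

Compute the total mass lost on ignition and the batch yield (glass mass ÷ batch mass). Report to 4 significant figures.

LOI loss = 219.3 t; glass = 1080 t; yield = 83.12%

Working values are displayed with 4-significant-figure rounding alongside each step. Each numeric step carries full float precision all the way through. Each reported number includes exactly one rounding. All derived quantities are rebuilt from the batch weights on 1080 t of glass at exact precision (the five compositions, net glass mass, yield, ignition loss, the totals) as given in either problem or answer.
Per-material ignition loss:
  nepheline: 259.4 × 0.01620 = 4.202 t
  albite: 436.8 × 0.01320 = 5.766 t
  Al(OH)3: 247.9 × 0.3425 = 84.91 t
  sodium sulfate: 131.3 × 0.5654 = 74.24 t
  witherite: 223.6 × 0.2245 = 50.20 t
Total LOI = 219.3 t
Glass = batch − LOI = 1299 − 219.3 = 1080 t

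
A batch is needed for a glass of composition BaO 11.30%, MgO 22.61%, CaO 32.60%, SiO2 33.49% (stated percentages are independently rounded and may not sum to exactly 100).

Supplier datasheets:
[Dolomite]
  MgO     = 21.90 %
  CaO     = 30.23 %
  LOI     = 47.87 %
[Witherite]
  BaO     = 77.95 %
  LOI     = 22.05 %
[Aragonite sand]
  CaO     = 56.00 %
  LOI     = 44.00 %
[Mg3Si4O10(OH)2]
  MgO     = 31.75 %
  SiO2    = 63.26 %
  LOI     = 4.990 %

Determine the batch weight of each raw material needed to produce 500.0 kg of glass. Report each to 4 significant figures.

Each numeric step maintains exact precision all the way through; the intermediate values are printed, rounded to 4 significant figures, between the steps. Every reported number carries a single rounding; the derived quantities, which include the four compositions, LOI, net glass mass, the totals, the yield, are computed in exact precision, as given in question or answer, from the weighed amounts for 500.0 kg of glass.
Oxide mass targets, per 500.0 kg glass:
  BaO: 11.30% × 500.0 = 56.50 kg
  MgO: 22.61% × 500.0 = 113.0 kg
  CaO: 32.60% × 500.0 = 163.0 kg
  SiO2: 33.49% × 500.0 = 167.4 kg
Checking each oxide sum on the weights just shown, against the basis in use (target by target, the sums agree inside rounding margins):
  BaO: 72.48·0.7795 = 56.50 kg (target 56.50 kg)
  MgO: 132.5·0.2190 + 264.7·0.3175 = 113.1 kg (target 113.0 kg)
  CaO: 132.5·0.3023 + 219.6·0.5600 = 163.0 kg (target 163.0 kg)
  SiO2: 264.7·0.6326 = 167.4 kg (target 167.4 kg)
Auditing the glass mass value: whole batch net of LOI = 500.0 kg (oxide target masses add up to 500.0 kg; stated basis 500.0 kg — differing by rounding only).
Total batch = Σ batch = 689.3 kg; LOI loss = Σ batch·LOI = 189.2 kg; as yield: glass ÷ batch → 72.54%.

Batch per 500.0 kg glass:
  Dolomite: 132.5 kg
  Witherite: 72.48 kg
  Aragonite sand: 219.6 kg
  Mg3Si4O10(OH)2: 264.7 kg
Total batch = 689.3 kg; LOI loss = 189.2 kg; yield = 72.54%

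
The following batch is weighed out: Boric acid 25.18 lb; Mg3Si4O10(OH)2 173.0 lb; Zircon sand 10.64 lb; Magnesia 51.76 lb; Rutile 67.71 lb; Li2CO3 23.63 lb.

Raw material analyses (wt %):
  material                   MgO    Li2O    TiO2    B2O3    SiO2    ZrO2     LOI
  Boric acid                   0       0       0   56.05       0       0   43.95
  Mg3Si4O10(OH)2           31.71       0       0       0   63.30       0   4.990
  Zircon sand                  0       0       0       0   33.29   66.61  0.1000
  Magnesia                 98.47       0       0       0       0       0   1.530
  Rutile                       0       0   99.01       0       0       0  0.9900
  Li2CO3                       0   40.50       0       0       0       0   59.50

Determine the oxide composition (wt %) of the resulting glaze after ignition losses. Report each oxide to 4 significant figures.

Glass mass = 316.7 lb (batch 351.9 − LOI 35.23).
Composition: MgO 33.42%, Li2O 3.022%, TiO2 21.17%, B2O3 4.457%, SiO2 35.70%, ZrO2 2.238%

Values along the way appear, rounded to 4 significant figures, between the steps; all arithmetic holds full precision throughout. Each reported result is rounded once only — all derived quantities are rebuilt at full float precision (totals, net glass mass, ignition loss, six oxide percentages, the yield) starting from the weights on 316.7 lb of glass, exactly as printed in question or answer.
Delivered oxide masses:
  MgO: 173.0·0.3171 + 51.76·0.9847 = 105.8 lb
  Li2O: 23.63·0.4050 = 9.570 lb
  TiO2: 67.71·0.9901 = 67.04 lb
  B2O3: 25.18·0.5605 = 14.11 lb
  SiO2: 173.0·0.6330 + 10.64·0.3329 = 113.1 lb
  ZrO2: 10.64·0.6661 = 7.087 lb
LOI: 25.18·0.4395 + 173.0·0.04990 + 10.64·0.001000 + 51.76·0.01530 + 67.71·0.009900 + 23.63·0.5950 = 35.23 lb
batch − LOI leaves glass = 351.9 − 35.23 = 316.7 lb (consistent with Σ oxide mass)
oxide / glass × 100 gives the wt %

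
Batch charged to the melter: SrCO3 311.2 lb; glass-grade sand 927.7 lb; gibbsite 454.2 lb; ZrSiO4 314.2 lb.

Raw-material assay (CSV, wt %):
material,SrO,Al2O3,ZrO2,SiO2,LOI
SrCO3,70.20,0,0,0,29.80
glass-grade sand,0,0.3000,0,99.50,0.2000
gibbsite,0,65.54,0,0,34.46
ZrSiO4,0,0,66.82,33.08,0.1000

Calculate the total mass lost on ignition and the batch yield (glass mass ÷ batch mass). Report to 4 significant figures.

LOI loss = 251.4 lb; glass = 1756 lb; yield = 87.47%

All arithmetic holds exact precision at every stage; working values are shown rounded to 4 significant digits as written — a single rounding yields each reported value; all derived quantities (the yield, net glass mass, the totals, LOI, four oxide percentages) are re-derived from the weighed amounts for 1756 lb of glass at full precision as given in the problem or the answer.
Each material's LOI contribution:
  SrCO3: 311.2 × 0.2980 = 92.74 lb
  glass-grade sand: 927.7 × 0.002000 = 1.855 lb
  gibbsite: 454.2 × 0.3446 = 156.5 lb
  ZrSiO4: 314.2 × 0.001000 = 0.3142 lb
Total LOI = 251.4 lb
Glass = batch − LOI = 2007 − 251.4 = 1756 lb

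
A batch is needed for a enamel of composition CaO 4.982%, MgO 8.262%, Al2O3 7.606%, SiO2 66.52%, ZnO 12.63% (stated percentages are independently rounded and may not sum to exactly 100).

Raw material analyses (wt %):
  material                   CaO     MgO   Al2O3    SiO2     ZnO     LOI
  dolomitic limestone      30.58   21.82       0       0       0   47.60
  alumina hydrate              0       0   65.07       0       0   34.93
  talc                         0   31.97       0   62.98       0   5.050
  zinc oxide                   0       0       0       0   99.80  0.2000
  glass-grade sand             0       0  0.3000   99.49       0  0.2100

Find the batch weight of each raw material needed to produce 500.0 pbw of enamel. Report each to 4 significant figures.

The whole derivation keeps exact precision at all times — values along the way are shown rounded to four significant digits across the worked steps. Exactly one rounding lands on every reported figure — the derived quantities are recomputed starting from the weights on 500.0 pbw of glass at full precision (totals, yield, five oxide percentages, ignition loss, net glass mass), precisely as stated by question or answer.
Target oxide masses per 500.0 pbw enamel:
  CaO: 4.982% × 500.0 = 24.91 pbw
  MgO: 8.262% × 500.0 = 41.31 pbw
  Al2O3: 7.606% × 500.0 = 38.03 pbw
  SiO2: 66.52% × 500.0 = 332.6 pbw
  ZnO: 12.63% × 500.0 = 63.15 pbw
Sums-versus-targets review using the reported weights, per the basis as stated (summed amounts equal target values net of answer rounding effects):
  CaO: 81.46·0.3058 = 24.91 pbw (target 24.91 pbw)
  MgO: 81.46·0.2182 + 73.62·0.3197 = 41.31 pbw (target 41.31 pbw)
  Al2O3: 57.12·0.6507 + 287.7·0.003000 = 38.03 pbw (target 38.03 pbw)
  SiO2: 73.62·0.6298 + 287.7·0.9949 = 332.6 pbw (target 332.6 pbw)
  ZnO: 63.28·0.9980 = 63.15 pbw (target 63.15 pbw)
Glass-mass sanity pass: total batch − LOI = 500.0 pbw (per-oxide target masses sum to 500.0 pbw; stated basis 500.0 pbw — gaps are rounding artifacts).
Batch grand total — Σ batch = 563.2 pbw; LOI removed, Σ of batch·LOI: 63.18 pbw; yield = glass ÷ total batch = 88.78%.

Batch per 500.0 pbw enamel:
  dolomitic limestone: 81.46 pbw
  alumina hydrate: 57.12 pbw
  talc: 73.62 pbw
  zinc oxide: 63.28 pbw
  glass-grade sand: 287.7 pbw
Total batch = 563.2 pbw; LOI loss = 63.18 pbw; yield = 88.78%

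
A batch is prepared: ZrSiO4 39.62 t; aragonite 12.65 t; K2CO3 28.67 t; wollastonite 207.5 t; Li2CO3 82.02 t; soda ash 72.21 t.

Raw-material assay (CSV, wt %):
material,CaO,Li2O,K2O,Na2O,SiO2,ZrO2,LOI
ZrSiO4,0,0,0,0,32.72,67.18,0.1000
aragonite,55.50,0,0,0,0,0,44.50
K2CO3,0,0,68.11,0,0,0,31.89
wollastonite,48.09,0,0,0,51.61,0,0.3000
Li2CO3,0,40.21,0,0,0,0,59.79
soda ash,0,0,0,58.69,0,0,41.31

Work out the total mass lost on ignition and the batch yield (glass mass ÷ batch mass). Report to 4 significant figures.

LOI loss = 94.30 t; glass = 348.4 t; yield = 78.70%

Exact precision is held end to end — values along the way are printed (rounded to 4 significant digits) on the page; exactly one rounding goes into every reported result — the derived quantities, including net glass mass, ignition loss, the totals, the six compositions, the yield, are re-derived using the weight values on 348.4 t of glass at full float precision, precisely as stated by either problem or answer.
Material-by-material LOI:
  ZrSiO4: 39.62 × 0.001000 = 0.03962 t
  aragonite: 12.65 × 0.4450 = 5.629 t
  K2CO3: 28.67 × 0.3189 = 9.143 t
  wollastonite: 207.5 × 0.003000 = 0.6225 t
  Li2CO3: 82.02 × 0.5979 = 49.04 t
  soda ash: 72.21 × 0.4131 = 29.83 t
Total LOI = 94.30 t
Glass = batch − LOI = 442.7 − 94.30 = 348.4 t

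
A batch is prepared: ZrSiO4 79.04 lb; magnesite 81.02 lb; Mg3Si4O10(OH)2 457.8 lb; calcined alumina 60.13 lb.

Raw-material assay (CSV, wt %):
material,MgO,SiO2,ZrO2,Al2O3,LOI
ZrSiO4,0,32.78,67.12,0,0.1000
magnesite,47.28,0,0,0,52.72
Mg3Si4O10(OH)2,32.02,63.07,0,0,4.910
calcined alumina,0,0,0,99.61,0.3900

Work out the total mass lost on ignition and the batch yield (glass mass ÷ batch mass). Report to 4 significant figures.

LOI loss = 65.51 lb; glass = 612.5 lb; yield = 90.34%

The intermediate values are printed rounded to 4 significant figures when written out. Each numeric step carries exact precision at each step. Each reported result is rounded a single time. All derived quantities are carried at exact precision (the totals, LOI, yield, the four compositions, glass mass) starting from the weights for 612.5 lb of glass as written in problem or answer.
Loss on ignition, line by line:
  ZrSiO4: 79.04 × 0.001000 = 0.07904 lb
  magnesite: 81.02 × 0.5272 = 42.71 lb
  Mg3Si4O10(OH)2: 457.8 × 0.04910 = 22.48 lb
  calcined alumina: 60.13 × 0.003900 = 0.2345 lb
Total LOI = 65.51 lb
Glass = batch − LOI = 678.0 − 65.51 = 612.5 lb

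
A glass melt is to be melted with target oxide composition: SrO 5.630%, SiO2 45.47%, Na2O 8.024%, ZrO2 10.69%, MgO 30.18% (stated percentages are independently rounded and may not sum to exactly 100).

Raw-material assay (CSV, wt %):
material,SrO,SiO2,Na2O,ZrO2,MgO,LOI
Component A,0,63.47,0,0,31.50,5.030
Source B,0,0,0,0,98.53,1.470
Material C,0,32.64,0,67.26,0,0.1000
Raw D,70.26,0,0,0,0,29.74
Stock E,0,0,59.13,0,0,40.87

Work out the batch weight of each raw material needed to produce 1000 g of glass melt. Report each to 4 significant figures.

Each numeric step runs at full precision from start to finish. The intermediate values are printed, rounded to 4 significant figures, in the working — every reported value carries a single rounding — derived quantities, which include LOI, net glass mass, yield, totals, five oxide percentages, are computed at exact precision, as quoted within the question or the answer, using the weight values on 1000 g of glass.
Per-oxide target masses for 1000 g glass melt:
  SrO: 5.630% × 1000 = 56.30 g
  SiO2: 45.47% × 1000 = 454.7 g
  Na2O: 8.024% × 1000 = 80.24 g
  ZrO2: 10.69% × 1000 = 106.9 g
  MgO: 30.18% × 1000 = 301.8 g
Mass-balance tally per oxide with the batch weights as given, versus the basis set out (sums match the target masses up to rounding of the answer):
  SrO: 80.13·0.7026 = 56.30 g (target 56.30 g)
  SiO2: 634.7·0.6347 + 158.9·0.3264 = 454.7 g (target 454.7 g)
  Na2O: 135.7·0.5913 = 80.24 g (target 80.24 g)
  ZrO2: 158.9·0.6726 = 106.9 g (target 106.9 g)
  MgO: 634.7·0.3150 + 103.4·0.9853 = 301.8 g (target 301.8 g)
Glass-mass sanity pass: Σ batch − LOI loss = 999.9 g (the Σ of target masses is 999.9 g; basis as stated: 1000 g — differing by rounding only).
Adding the batch up: Σ batch = 1113 g; LOI removed, Σ of batch·LOI: 112.9 g; as yield: glass ÷ batch → 89.86%.

Batch per 1000 g glass melt:
  Component A: 634.7 g
  Source B: 103.4 g
  Material C: 158.9 g
  Raw D: 80.13 g
  Stock E: 135.7 g
Total batch = 1113 g; LOI loss = 112.9 g; yield = 89.86%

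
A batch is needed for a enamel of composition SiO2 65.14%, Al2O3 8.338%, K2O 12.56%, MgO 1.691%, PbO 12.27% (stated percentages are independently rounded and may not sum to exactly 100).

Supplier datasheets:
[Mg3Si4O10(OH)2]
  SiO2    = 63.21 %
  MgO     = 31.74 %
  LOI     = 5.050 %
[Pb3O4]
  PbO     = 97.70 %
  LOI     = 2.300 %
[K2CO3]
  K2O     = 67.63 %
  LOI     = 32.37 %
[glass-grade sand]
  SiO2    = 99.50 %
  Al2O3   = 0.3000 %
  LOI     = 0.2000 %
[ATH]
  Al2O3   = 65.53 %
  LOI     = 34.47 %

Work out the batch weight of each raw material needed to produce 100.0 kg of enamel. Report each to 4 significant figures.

Intermediates are displayed with 4-significant-digit rounding between the steps. The whole derivation carries full float precision all the way through — exactly one rounding is applied to each reported number. Derived quantities, including net glass mass, ignition loss, yield, totals, the five compositions, are rebuilt using the weight values at 100.0 kg of glass in full precision as set out in question or answer.
Per-oxide target masses for 100.0 kg enamel:
  SiO2: 65.14% × 100.0 = 65.14 kg
  Al2O3: 8.338% × 100.0 = 8.338 kg
  K2O: 12.56% × 100.0 = 12.56 kg
  MgO: 1.691% × 100.0 = 1.691 kg
  PbO: 12.27% × 100.0 = 12.27 kg
Sums-versus-targets review applying the batch weights above, versus the basis set out (each sum matches its target mass within answer rounding):
  SiO2: 5.328·0.6321 + 62.08·0.9950 = 65.14 kg (target 65.14 kg)
  Al2O3: 62.08·0.003000 + 12.44·0.6553 = 8.338 kg (target 8.338 kg)
  K2O: 18.57·0.6763 = 12.56 kg (target 12.56 kg)
  MgO: 5.328·0.3174 = 1.691 kg (target 1.691 kg)
  PbO: 12.56·0.9770 = 12.27 kg (target 12.27 kg)
Glass-mass bookkeeping: total charge less LOI = 100.0 kg (summing oxide targets gives 100.0 kg; stated basis 100.0 kg — rounding explains the deltas).
Batch total: Σ batch = 111.0 kg; LOI loss = Σ batch·LOI = 10.98 kg; yield: glass divided by total = 90.10%.

Batch per 100.0 kg enamel:
  Mg3Si4O10(OH)2: 5.328 kg
  Pb3O4: 12.56 kg
  K2CO3: 18.57 kg
  glass-grade sand: 62.08 kg
  ATH: 12.44 kg
Total batch = 111.0 kg; LOI loss = 10.98 kg; yield = 90.10%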